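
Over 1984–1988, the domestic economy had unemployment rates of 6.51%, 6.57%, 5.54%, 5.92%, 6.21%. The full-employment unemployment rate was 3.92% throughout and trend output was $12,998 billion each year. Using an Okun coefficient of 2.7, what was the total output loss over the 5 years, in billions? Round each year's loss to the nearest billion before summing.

$3,914 billion

Year 1984: gap = -2.7 × (6.51 - 3.92) = -6.993%, loss ≈ 12998 × 6.993/100 ≈ 909.
Year 1985: gap = -2.7 × (6.57 - 3.92) = -7.155%, loss ≈ 12998 × 7.155/100 ≈ 930.
Year 1986: gap = -2.7 × (5.54 - 3.92) = -4.374%, loss ≈ 12998 × 4.374/100 ≈ 569.
Year 1987: gap = -2.7 × (5.92 - 3.92) = -5.4%, loss ≈ 12998 × 5.4/100 ≈ 702.
Year 1988: gap = -2.7 × (6.21 - 3.92) = -6.183%, loss ≈ 12998 × 6.183/100 ≈ 804.
Total lost output = 909 + 930 + 569 + 702 + 804 = 3914 billion.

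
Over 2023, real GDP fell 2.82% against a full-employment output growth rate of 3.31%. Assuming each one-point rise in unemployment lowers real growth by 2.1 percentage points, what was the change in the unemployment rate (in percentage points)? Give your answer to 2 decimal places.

2.92 percentage points

Growth-rate Okun's law: g_Y = g_Y* - β × Δu, so Δu = (g_Y* - g_Y)/β.
Δu = (3.31 + 2.82)/2.1 = 6.13/2.1 = 2.92 percentage points.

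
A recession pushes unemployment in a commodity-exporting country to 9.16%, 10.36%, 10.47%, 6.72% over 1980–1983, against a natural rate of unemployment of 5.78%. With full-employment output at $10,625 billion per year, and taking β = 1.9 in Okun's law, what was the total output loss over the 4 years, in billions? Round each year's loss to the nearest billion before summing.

$2,744 billion

Year 1980: gap = -1.9 × (9.16 - 5.78) = -6.422%, loss ≈ 10625 × 6.422/100 ≈ 682.
Year 1981: gap = -1.9 × (10.36 - 5.78) = -8.702%, loss ≈ 10625 × 8.702/100 ≈ 925.
Year 1982: gap = -1.9 × (10.47 - 5.78) = -8.911%, loss ≈ 10625 × 8.911/100 ≈ 947.
Year 1983: gap = -1.9 × (6.72 - 5.78) = -1.786%, loss ≈ 10625 × 1.786/100 ≈ 190.
Total lost output = 682 + 925 + 947 + 190 = 2744 billion.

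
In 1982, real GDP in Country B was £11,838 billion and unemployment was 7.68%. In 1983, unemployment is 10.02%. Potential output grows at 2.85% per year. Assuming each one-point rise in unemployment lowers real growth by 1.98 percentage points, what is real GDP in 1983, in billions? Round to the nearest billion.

£11,627 billion

Δu = 10.02 - 7.68 = 2.34 points.
Okun's law (growth form): g_Y = g_Y* - β × Δu = 2.85 - 1.98 × (2.34) = 2.85 - 4.6332 = -1.7832%.
Real GDP in the next year = 11838 × (1 - 1.7832/100) = 11838 × 0.982168 ≈ 11627 billion.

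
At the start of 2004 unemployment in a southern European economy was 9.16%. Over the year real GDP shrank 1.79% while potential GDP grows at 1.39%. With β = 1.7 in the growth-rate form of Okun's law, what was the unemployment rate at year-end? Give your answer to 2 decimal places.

Growth-rate Okun's law: g_Y = g_Y* - β × Δu, so Δu = (g_Y* - g_Y)/β.
Δu = (1.39 + 1.79)/1.7 = 3.18/1.7 = 1.87 percentage points.
Year-end unemployment = 9.16 + 1.87 = 11.03%.

11.03%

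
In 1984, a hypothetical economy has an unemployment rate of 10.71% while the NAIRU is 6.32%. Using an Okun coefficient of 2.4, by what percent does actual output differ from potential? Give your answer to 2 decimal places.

-10.54%

The unemployment gap is 10.71 - 6.32 = 4.39 percentage points.
Okun's law gives an output gap of -2.4 × 4.39 = -10.536%, i.e. 10.54% below potential.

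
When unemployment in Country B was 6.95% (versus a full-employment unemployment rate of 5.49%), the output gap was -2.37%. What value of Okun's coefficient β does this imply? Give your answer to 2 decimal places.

β ≈ 1.62

Okun's law: output gap = -β × (u - u*).
-2.37 = -β × (6.95 - 5.49) = -β × 1.46, so β = 2.37/1.46 = 1.62.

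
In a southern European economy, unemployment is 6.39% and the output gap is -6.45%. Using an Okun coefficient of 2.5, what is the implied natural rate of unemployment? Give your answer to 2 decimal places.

From Okun's law, u - u* = -(output gap)/β = -(-6.45)/2.5 = 2.58 points.
So u* = 6.39 - 2.58 = 3.81%.

3.81%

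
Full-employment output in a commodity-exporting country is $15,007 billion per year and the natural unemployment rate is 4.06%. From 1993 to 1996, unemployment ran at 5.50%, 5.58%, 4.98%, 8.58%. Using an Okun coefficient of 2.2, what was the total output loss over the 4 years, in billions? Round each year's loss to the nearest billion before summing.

Year 1993: gap = -2.2 × (5.5 - 4.06) = -3.168%, loss ≈ 15007 × 3.168/100 ≈ 475.
Year 1994: gap = -2.2 × (5.58 - 4.06) = -3.344%, loss ≈ 15007 × 3.344/100 ≈ 502.
Year 1995: gap = -2.2 × (4.98 - 4.06) = -2.024%, loss ≈ 15007 × 2.024/100 ≈ 304.
Year 1996: gap = -2.2 × (8.58 - 4.06) = -9.944%, loss ≈ 15007 × 9.944/100 ≈ 1492.
Total lost output = 475 + 502 + 304 + 1492 = 2773 billion.

$2,773 billion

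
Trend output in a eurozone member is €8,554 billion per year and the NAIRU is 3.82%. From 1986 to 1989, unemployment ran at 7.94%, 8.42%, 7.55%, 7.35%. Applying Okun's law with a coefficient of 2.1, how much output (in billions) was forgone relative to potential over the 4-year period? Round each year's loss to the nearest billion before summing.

Year 1986: gap = -2.1 × (7.94 - 3.82) = -8.652%, loss ≈ 8554 × 8.652/100 ≈ 740.
Year 1987: gap = -2.1 × (8.42 - 3.82) = -9.66%, loss ≈ 8554 × 9.66/100 ≈ 826.
Year 1988: gap = -2.1 × (7.55 - 3.82) = -7.833%, loss ≈ 8554 × 7.833/100 ≈ 670.
Year 1989: gap = -2.1 × (7.35 - 3.82) = -7.413%, loss ≈ 8554 × 7.413/100 ≈ 634.
Total lost output = 740 + 826 + 670 + 634 = 2870 billion.

€2,870 billion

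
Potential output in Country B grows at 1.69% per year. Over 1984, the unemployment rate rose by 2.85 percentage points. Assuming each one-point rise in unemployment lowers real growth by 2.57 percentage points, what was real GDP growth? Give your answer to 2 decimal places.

Growth-rate Okun's law: g_Y = g_Y* - β × Δu.
g_Y = 1.69 - 2.57 × (2.85) = 1.69 - 7.3245 = -5.6345%, i.e. -5.63% to 2 d.p.

-5.63%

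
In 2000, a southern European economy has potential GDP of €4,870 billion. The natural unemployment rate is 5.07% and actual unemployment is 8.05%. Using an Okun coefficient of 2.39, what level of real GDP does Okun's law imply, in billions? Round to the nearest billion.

Unemployment gap = 8.05 - 5.07 = 2.98 points, so the output gap is -2.39 × 2.98 = -7.1222%.
Actual GDP = 4870 × (1 - 7.1222/100) = 4870 × 0.928778 ≈ 4523 billion.

€4,523 billion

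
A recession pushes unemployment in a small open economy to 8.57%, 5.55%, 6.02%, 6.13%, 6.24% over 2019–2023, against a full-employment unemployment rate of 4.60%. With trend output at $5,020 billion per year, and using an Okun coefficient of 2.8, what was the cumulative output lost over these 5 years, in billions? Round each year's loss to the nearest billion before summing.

$1,338 billion

Year 2019: gap = -2.8 × (8.57 - 4.6) = -11.116%, loss ≈ 5020 × 11.116/100 ≈ 558.
Year 2020: gap = -2.8 × (5.55 - 4.6) = -2.66%, loss ≈ 5020 × 2.66/100 ≈ 134.
Year 2021: gap = -2.8 × (6.02 - 4.6) = -3.976%, loss ≈ 5020 × 3.976/100 ≈ 200.
Year 2022: gap = -2.8 × (6.13 - 4.6) = -4.284%, loss ≈ 5020 × 4.284/100 ≈ 215.
Year 2023: gap = -2.8 × (6.24 - 4.6) = -4.592%, loss ≈ 5020 × 4.592/100 ≈ 231.
Total lost output = 558 + 134 + 200 + 215 + 231 = 1338 billion.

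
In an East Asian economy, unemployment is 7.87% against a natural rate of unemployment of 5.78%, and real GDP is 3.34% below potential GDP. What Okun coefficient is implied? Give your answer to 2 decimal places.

Okun's law: output gap = -β × (u - u*).
-3.34 = -β × (7.87 - 5.78) = -β × 2.09, so β = 3.34/2.09 = 1.60.

β ≈ 1.60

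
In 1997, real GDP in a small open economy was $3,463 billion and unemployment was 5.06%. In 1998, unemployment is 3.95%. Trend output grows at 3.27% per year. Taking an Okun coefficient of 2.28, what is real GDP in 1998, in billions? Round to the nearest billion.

Δu = 3.95 - 5.06 = -1.11 points.
Okun's law (growth form): g_Y = g_Y* - β × Δu = 3.27 - 2.28 × (-1.11) = 3.27 + 2.5308 = 5.8008%.
Real GDP in the next year = 3463 × (1 + 5.8008/100) = 3463 × 1.058008 ≈ 3664 billion.

$3,664 billion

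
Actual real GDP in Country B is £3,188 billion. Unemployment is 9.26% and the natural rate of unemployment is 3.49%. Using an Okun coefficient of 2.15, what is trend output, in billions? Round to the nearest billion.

£3,639 billion

Unemployment gap = 9.26 - 3.49 = 5.77 points, so output gap = -2.15 × 5.77 = -12.4055%.
Since Y = Y* × (1 + gap/100), Y* = 3188/0.875945 ≈ 3639 billion.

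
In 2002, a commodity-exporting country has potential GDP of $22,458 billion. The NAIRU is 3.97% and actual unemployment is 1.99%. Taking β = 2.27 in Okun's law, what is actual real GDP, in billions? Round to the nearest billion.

$23,467 billion

Unemployment gap = 1.99 - 3.97 = -1.98 points, so the output gap is -2.27 × (-1.98) = 4.4946%.
Actual GDP = 22458 × (1 + 4.4946/100) = 22458 × 1.044946 ≈ 23467 billion.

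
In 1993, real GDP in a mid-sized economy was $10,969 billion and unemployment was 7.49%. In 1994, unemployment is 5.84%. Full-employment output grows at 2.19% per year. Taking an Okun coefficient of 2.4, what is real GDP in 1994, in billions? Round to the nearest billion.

Δu = 5.84 - 7.49 = -1.65 points.
Okun's law (growth form): g_Y = g_Y* - β × Δu = 2.19 - 2.4 × (-1.65) = 2.19 + 3.96 = 6.15%.
Real GDP in the next year = 10969 × (1 + 6.15/100) = 10969 × 1.0615 ≈ 11644 billion.

$11,644 billion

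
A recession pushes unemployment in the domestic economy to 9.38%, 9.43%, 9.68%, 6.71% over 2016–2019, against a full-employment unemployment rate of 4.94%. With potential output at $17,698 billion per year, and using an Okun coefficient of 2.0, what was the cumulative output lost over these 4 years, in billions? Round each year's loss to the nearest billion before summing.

Year 2016: gap = -2.0 × (9.38 - 4.94) = -8.88%, loss ≈ 17698 × 8.88/100 ≈ 1572.
Year 2017: gap = -2.0 × (9.43 - 4.94) = -8.98%, loss ≈ 17698 × 8.98/100 ≈ 1589.
Year 2018: gap = -2.0 × (9.68 - 4.94) = -9.48%, loss ≈ 17698 × 9.48/100 ≈ 1678.
Year 2019: gap = -2.0 × (6.71 - 4.94) = -3.54%, loss ≈ 17698 × 3.54/100 ≈ 627.
Total lost output = 1572 + 1589 + 1678 + 627 = 5466 billion.

$5,466 billion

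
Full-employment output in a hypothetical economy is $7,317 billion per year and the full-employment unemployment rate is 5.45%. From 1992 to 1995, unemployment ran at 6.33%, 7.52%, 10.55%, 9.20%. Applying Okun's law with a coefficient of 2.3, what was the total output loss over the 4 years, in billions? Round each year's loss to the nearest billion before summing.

Year 1992: gap = -2.3 × (6.33 - 5.45) = -2.024%, loss ≈ 7317 × 2.024/100 ≈ 148.
Year 1993: gap = -2.3 × (7.52 - 5.45) = -4.761%, loss ≈ 7317 × 4.761/100 ≈ 348.
Year 1994: gap = -2.3 × (10.55 - 5.45) = -11.73%, loss ≈ 7317 × 11.73/100 ≈ 858.
Year 1995: gap = -2.3 × (9.2 - 5.45) = -8.625%, loss ≈ 7317 × 8.625/100 ≈ 631.
Total lost output = 148 + 348 + 858 + 631 = 1985 billion.

$1,985 billion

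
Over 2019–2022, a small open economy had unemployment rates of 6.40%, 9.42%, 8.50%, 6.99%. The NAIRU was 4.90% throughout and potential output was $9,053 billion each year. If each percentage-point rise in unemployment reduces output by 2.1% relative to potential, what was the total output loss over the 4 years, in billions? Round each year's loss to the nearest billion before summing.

Year 2019: gap = -2.1 × (6.4 - 4.9) = -3.15%, loss ≈ 9053 × 3.15/100 ≈ 285.
Year 2020: gap = -2.1 × (9.42 - 4.9) = -9.492%, loss ≈ 9053 × 9.492/100 ≈ 859.
Year 2021: gap = -2.1 × (8.5 - 4.9) = -7.56%, loss ≈ 9053 × 7.56/100 ≈ 684.
Year 2022: gap = -2.1 × (6.99 - 4.9) = -4.389%, loss ≈ 9053 × 4.389/100 ≈ 397.
Total lost output = 285 + 859 + 684 + 397 = 2225 billion.

$2,225 billion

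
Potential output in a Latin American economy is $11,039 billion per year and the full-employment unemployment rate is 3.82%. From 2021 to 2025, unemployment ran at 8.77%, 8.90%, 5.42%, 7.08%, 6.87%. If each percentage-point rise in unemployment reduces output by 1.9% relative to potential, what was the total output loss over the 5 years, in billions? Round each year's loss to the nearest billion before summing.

$3,763 billion

Year 2021: gap = -1.9 × (8.77 - 3.82) = -9.405%, loss ≈ 11039 × 9.405/100 ≈ 1038.
Year 2022: gap = -1.9 × (8.9 - 3.82) = -9.652%, loss ≈ 11039 × 9.652/100 ≈ 1065.
Year 2023: gap = -1.9 × (5.42 - 3.82) = -3.04%, loss ≈ 11039 × 3.04/100 ≈ 336.
Year 2024: gap = -1.9 × (7.08 - 3.82) = -6.194%, loss ≈ 11039 × 6.194/100 ≈ 684.
Year 2025: gap = -1.9 × (6.87 - 3.82) = -5.795%, loss ≈ 11039 × 5.795/100 ≈ 640.
Total lost output = 1038 + 1065 + 336 + 684 + 640 = 3763 billion.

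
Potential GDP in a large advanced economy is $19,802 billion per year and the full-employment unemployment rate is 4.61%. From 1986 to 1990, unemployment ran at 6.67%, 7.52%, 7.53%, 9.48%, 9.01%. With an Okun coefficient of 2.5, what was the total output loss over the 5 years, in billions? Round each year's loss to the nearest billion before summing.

$8,496 billion

Year 1986: gap = -2.5 × (6.67 - 4.61) = -5.15%, loss ≈ 19802 × 5.15/100 ≈ 1020.
Year 1987: gap = -2.5 × (7.52 - 4.61) = -7.275%, loss ≈ 19802 × 7.275/100 ≈ 1441.
Year 1988: gap = -2.5 × (7.53 - 4.61) = -7.3%, loss ≈ 19802 × 7.3/100 ≈ 1446.
Year 1989: gap = -2.5 × (9.48 - 4.61) = -12.175%, loss ≈ 19802 × 12.175/100 ≈ 2411.
Year 1990: gap = -2.5 × (9.01 - 4.61) = -11%, loss ≈ 19802 × 11/100 ≈ 2178.
Total lost output = 1020 + 1441 + 1446 + 2411 + 2178 = 8496 billion.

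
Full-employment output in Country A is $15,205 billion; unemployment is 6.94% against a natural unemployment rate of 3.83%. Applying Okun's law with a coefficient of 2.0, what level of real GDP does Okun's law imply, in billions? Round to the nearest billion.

Unemployment gap = 6.94 - 3.83 = 3.11 points, so the output gap is -2 × 3.11 = -6.22%.
Actual GDP = 15205 × (1 - 6.22/100) = 15205 × 0.9378 ≈ 14259 billion.

$14,259 billion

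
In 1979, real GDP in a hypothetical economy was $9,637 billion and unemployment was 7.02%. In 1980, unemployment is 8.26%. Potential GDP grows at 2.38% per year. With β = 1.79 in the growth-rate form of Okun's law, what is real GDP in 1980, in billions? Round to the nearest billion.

$9,652 billion

Δu = 8.26 - 7.02 = 1.24 points.
Okun's law (growth form): g_Y = g_Y* - β × Δu = 2.38 - 1.79 × (1.24) = 2.38 - 2.2196 = 0.1604%.
Real GDP in the next year = 9637 × (1 + 0.1604/100) = 9637 × 1.001604 ≈ 9652 billion.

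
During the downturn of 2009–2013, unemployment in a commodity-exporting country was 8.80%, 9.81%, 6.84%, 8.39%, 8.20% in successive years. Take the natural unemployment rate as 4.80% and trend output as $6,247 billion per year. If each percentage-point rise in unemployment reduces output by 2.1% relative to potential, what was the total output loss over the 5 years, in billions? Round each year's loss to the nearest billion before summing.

$2,367 billion

Year 2009: gap = -2.1 × (8.8 - 4.8) = -8.4%, loss ≈ 6247 × 8.4/100 ≈ 525.
Year 2010: gap = -2.1 × (9.81 - 4.8) = -10.521%, loss ≈ 6247 × 10.521/100 ≈ 657.
Year 2011: gap = -2.1 × (6.84 - 4.8) = -4.284%, loss ≈ 6247 × 4.284/100 ≈ 268.
Year 2012: gap = -2.1 × (8.39 - 4.8) = -7.539%, loss ≈ 6247 × 7.539/100 ≈ 471.
Year 2013: gap = -2.1 × (8.2 - 4.8) = -7.14%, loss ≈ 6247 × 7.14/100 ≈ 446.
Total lost output = 525 + 657 + 268 + 471 + 446 = 2367 billion.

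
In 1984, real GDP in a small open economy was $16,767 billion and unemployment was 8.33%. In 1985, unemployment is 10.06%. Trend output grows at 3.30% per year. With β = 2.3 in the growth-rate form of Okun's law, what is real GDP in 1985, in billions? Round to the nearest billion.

Δu = 10.06 - 8.33 = 1.73 points.
Okun's law (growth form): g_Y = g_Y* - β × Δu = 3.30 - 2.3 × (1.73) = 3.3 - 3.979 = -0.679%.
Real GDP in the next year = 16767 × (1 - 0.679/100) = 16767 × 0.99321 ≈ 16653 billion.

$16,653 billion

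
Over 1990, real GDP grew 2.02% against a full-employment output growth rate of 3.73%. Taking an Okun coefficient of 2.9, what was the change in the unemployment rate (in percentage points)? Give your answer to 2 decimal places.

Growth-rate Okun's law: g_Y = g_Y* - β × Δu, so Δu = (g_Y* - g_Y)/β.
Δu = (3.73 - 2.02)/2.9 = 1.71/2.9 = 0.59 percentage points.

0.59 percentage points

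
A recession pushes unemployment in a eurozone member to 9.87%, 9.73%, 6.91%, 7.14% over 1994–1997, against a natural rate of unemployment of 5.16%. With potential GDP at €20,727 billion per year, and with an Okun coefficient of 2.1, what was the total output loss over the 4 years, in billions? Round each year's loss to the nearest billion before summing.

€5,663 billion

Year 1994: gap = -2.1 × (9.87 - 5.16) = -9.891%, loss ≈ 20727 × 9.891/100 ≈ 2050.
Year 1995: gap = -2.1 × (9.73 - 5.16) = -9.597%, loss ≈ 20727 × 9.597/100 ≈ 1989.
Year 1996: gap = -2.1 × (6.91 - 5.16) = -3.675%, loss ≈ 20727 × 3.675/100 ≈ 762.
Year 1997: gap = -2.1 × (7.14 - 5.16) = -4.158%, loss ≈ 20727 × 4.158/100 ≈ 862.
Total lost output = 2050 + 1989 + 762 + 862 = 5663 billion.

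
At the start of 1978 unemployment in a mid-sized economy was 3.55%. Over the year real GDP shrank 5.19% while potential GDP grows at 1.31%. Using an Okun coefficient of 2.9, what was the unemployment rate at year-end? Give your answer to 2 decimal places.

Growth-rate Okun's law: g_Y = g_Y* - β × Δu, so Δu = (g_Y* - g_Y)/β.
Δu = (1.31 + 5.19)/2.9 = 6.5/2.9 = 2.24 percentage points.
Year-end unemployment = 3.55 + 2.24 = 5.79%.

5.79%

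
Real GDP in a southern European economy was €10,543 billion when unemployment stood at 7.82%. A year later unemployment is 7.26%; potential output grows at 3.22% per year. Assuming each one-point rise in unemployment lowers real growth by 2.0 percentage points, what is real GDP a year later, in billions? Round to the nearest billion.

€11,001 billion

Δu = 7.26 - 7.82 = -0.56 points.
Okun's law (growth form): g_Y = g_Y* - β × Δu = 3.22 - 2.0 × (-0.56) = 3.22 + 1.12 = 4.34%.
Real GDP in the next year = 10543 × (1 + 4.34/100) = 10543 × 1.0434 ≈ 11001 billion.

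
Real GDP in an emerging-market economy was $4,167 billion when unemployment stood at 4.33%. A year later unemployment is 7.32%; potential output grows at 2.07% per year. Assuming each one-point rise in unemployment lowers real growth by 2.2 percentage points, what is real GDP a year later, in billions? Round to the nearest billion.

$3,979 billion

Δu = 7.32 - 4.33 = 2.99 points.
Okun's law (growth form): g_Y = g_Y* - β × Δu = 2.07 - 2.2 × (2.99) = 2.07 - 6.578 = -4.508%.
Real GDP in the next year = 4167 × (1 - 4.508/100) = 4167 × 0.95492 ≈ 3979 billion.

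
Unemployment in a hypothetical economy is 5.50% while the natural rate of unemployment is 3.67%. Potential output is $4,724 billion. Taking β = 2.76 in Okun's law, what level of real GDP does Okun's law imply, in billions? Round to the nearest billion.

$4,485 billion

Unemployment gap = 5.5 - 3.67 = 1.83 points, so the output gap is -2.76 × 1.83 = -5.0508%.
Actual GDP = 4724 × (1 - 5.0508/100) = 4724 × 0.949492 ≈ 4485 billion.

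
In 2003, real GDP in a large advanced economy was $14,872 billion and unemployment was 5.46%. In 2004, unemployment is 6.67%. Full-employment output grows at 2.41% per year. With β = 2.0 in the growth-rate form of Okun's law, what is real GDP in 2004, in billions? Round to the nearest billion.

$14,871 billion

Δu = 6.67 - 5.46 = 1.21 points.
Okun's law (growth form): g_Y = g_Y* - β × Δu = 2.41 - 2.0 × (1.21) = 2.41 - 2.42 = -0.01%.
Real GDP in the next year = 14872 × (1 - 0.01/100) = 14872 × 0.9999 ≈ 14871 billion.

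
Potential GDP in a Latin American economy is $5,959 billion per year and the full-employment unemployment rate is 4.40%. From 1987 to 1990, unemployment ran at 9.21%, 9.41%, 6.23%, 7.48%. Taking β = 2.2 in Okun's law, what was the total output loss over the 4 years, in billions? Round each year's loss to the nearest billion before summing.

Year 1987: gap = -2.2 × (9.21 - 4.4) = -10.582%, loss ≈ 5959 × 10.582/100 ≈ 631.
Year 1988: gap = -2.2 × (9.41 - 4.4) = -11.022%, loss ≈ 5959 × 11.022/100 ≈ 657.
Year 1989: gap = -2.2 × (6.23 - 4.4) = -4.026%, loss ≈ 5959 × 4.026/100 ≈ 240.
Year 1990: gap = -2.2 × (7.48 - 4.4) = -6.776%, loss ≈ 5959 × 6.776/100 ≈ 404.
Total lost output = 631 + 657 + 240 + 404 = 1932 billion.

$1,932 billion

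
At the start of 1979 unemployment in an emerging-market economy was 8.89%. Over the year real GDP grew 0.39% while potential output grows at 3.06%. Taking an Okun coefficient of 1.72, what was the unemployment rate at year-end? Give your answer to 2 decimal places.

Growth-rate Okun's law: g_Y = g_Y* - β × Δu, so Δu = (g_Y* - g_Y)/β.
Δu = (3.06 - 0.39)/1.72 = 2.67/1.72 = 1.55 percentage points.
Year-end unemployment = 8.89 + 1.55 = 10.44%.

10.44%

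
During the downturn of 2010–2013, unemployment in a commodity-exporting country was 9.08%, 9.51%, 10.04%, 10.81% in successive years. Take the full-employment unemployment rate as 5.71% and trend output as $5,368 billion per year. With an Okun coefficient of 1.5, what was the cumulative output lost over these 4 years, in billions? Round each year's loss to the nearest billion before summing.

Year 2010: gap = -1.5 × (9.08 - 5.71) = -5.055%, loss ≈ 5368 × 5.055/100 ≈ 271.
Year 2011: gap = -1.5 × (9.51 - 5.71) = -5.7%, loss ≈ 5368 × 5.7/100 ≈ 306.
Year 2012: gap = -1.5 × (10.04 - 5.71) = -6.495%, loss ≈ 5368 × 6.495/100 ≈ 349.
Year 2013: gap = -1.5 × (10.81 - 5.71) = -7.65%, loss ≈ 5368 × 7.65/100 ≈ 411.
Total lost output = 271 + 306 + 349 + 411 = 1337 billion.

$1,337 billion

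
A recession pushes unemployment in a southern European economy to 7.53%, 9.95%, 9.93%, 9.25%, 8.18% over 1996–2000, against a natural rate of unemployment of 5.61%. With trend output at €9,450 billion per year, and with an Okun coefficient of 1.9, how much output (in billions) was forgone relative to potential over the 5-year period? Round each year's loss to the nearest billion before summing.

€3,015 billion

Year 1996: gap = -1.9 × (7.53 - 5.61) = -3.648%, loss ≈ 9450 × 3.648/100 ≈ 345.
Year 1997: gap = -1.9 × (9.95 - 5.61) = -8.246%, loss ≈ 9450 × 8.246/100 ≈ 779.
Year 1998: gap = -1.9 × (9.93 - 5.61) = -8.208%, loss ≈ 9450 × 8.208/100 ≈ 776.
Year 1999: gap = -1.9 × (9.25 - 5.61) = -6.916%, loss ≈ 9450 × 6.916/100 ≈ 654.
Year 2000: gap = -1.9 × (8.18 - 5.61) = -4.883%, loss ≈ 9450 × 4.883/100 ≈ 461.
Total lost output = 345 + 779 + 776 + 654 + 461 = 3015 billion.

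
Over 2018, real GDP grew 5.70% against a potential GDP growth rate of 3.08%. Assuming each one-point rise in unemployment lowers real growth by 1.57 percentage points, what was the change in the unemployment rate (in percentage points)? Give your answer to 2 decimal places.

Growth-rate Okun's law: g_Y = g_Y* - β × Δu, so Δu = (g_Y* - g_Y)/β.
Δu = (3.08 - 5.7)/1.57 = -2.62/1.57 = -1.67 percentage points.

-1.67 percentage points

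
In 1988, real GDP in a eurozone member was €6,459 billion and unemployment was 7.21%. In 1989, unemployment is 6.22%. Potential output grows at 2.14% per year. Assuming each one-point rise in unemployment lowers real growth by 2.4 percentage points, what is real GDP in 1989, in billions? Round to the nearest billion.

€6,751 billion

Δu = 6.22 - 7.21 = -0.99 points.
Okun's law (growth form): g_Y = g_Y* - β × Δu = 2.14 - 2.4 × (-0.99) = 2.14 + 2.376 = 4.516%.
Real GDP in the next year = 6459 × (1 + 4.516/100) = 6459 × 1.04516 ≈ 6751 billion.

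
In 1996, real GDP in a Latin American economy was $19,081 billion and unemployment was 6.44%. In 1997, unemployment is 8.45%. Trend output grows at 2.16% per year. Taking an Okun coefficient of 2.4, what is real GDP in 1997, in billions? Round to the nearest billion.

Δu = 8.45 - 6.44 = 2.01 points.
Okun's law (growth form): g_Y = g_Y* - β × Δu = 2.16 - 2.4 × (2.01) = 2.16 - 4.824 = -2.664%.
Real GDP in the next year = 19081 × (1 - 2.664/100) = 19081 × 0.97336 ≈ 18573 billion.

$18,573 billion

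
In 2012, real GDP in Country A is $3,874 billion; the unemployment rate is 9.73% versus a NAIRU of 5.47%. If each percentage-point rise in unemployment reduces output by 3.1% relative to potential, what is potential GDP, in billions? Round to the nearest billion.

Unemployment gap = 9.73 - 5.47 = 4.26 points, so output gap = -3.1 × 4.26 = -13.206%.
Since Y = Y* × (1 + gap/100), Y* = 3874/0.86794 ≈ 4463 billion.

$4,463 billion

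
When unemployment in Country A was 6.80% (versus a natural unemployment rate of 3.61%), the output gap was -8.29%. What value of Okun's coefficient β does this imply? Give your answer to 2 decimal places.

Okun's law: output gap = -β × (u - u*).
-8.29 = -β × (6.8 - 3.61) = -β × 3.19, so β = 8.29/3.19 = 2.60.

β ≈ 2.60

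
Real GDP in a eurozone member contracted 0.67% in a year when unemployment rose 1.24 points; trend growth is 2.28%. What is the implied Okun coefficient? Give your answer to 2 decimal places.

Growth form: g_Y = g_Y* - β × Δu, so β = (g_Y* - g_Y)/Δu.
β = (2.28 + 0.67)/1.24 = 2.95/1.24 = 2.38.

β ≈ 2.38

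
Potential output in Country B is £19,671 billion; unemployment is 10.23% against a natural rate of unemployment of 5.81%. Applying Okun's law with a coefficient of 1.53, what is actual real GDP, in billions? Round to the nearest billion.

Unemployment gap = 10.23 - 5.81 = 4.42 points, so the output gap is -1.53 × 4.42 = -6.7626%.
Actual GDP = 19671 × (1 - 6.7626/100) = 19671 × 0.932374 ≈ 18341 billion.

£18,341 billion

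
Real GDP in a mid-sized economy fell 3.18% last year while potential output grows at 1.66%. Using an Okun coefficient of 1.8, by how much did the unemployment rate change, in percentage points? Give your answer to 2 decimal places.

Growth-rate Okun's law: g_Y = g_Y* - β × Δu, so Δu = (g_Y* - g_Y)/β.
Δu = (1.66 + 3.18)/1.8 = 4.84/1.8 = 2.69 percentage points.

2.69 percentage points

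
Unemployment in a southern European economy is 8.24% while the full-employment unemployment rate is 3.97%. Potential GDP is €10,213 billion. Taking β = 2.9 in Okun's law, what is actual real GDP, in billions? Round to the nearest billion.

Unemployment gap = 8.24 - 3.97 = 4.27 points, so the output gap is -2.9 × 4.27 = -12.383%.
Actual GDP = 10213 × (1 - 12.383/100) = 10213 × 0.87617 ≈ 8948 billion.

€8,948 billion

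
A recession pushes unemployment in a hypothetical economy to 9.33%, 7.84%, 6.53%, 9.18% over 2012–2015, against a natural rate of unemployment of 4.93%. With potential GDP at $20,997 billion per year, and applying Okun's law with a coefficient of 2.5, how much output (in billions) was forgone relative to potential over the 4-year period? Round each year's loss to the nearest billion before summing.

$6,909 billion

Year 2012: gap = -2.5 × (9.33 - 4.93) = -11%, loss ≈ 20997 × 11/100 ≈ 2310.
Year 2013: gap = -2.5 × (7.84 - 4.93) = -7.275%, loss ≈ 20997 × 7.275/100 ≈ 1528.
Year 2014: gap = -2.5 × (6.53 - 4.93) = -4%, loss ≈ 20997 × 4/100 ≈ 840.
Year 2015: gap = -2.5 × (9.18 - 4.93) = -10.625%, loss ≈ 20997 × 10.625/100 ≈ 2231.
Total lost output = 2310 + 1528 + 840 + 2231 = 6909 billion.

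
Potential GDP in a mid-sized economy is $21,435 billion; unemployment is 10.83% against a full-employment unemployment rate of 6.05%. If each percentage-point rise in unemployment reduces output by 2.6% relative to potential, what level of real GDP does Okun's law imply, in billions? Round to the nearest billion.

Unemployment gap = 10.83 - 6.05 = 4.78 points, so the output gap is -2.6 × 4.78 = -12.428%.
Actual GDP = 21435 × (1 - 12.428/100) = 21435 × 0.87572 ≈ 18771 billion.

$18,771 billion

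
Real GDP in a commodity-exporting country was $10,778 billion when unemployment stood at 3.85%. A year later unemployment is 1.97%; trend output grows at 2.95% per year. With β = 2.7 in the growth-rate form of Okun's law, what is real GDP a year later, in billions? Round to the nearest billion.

$11,643 billion

Δu = 1.97 - 3.85 = -1.88 points.
Okun's law (growth form): g_Y = g_Y* - β × Δu = 2.95 - 2.7 × (-1.88) = 2.95 + 5.076 = 8.026%.
Real GDP in the next year = 10778 × (1 + 8.026/100) = 10778 × 1.08026 ≈ 11643 billion.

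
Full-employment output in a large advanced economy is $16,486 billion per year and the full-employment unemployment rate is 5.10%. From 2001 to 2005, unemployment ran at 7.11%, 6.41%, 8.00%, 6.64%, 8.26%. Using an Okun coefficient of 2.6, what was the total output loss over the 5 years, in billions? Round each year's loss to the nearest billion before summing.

Year 2001: gap = -2.6 × (7.11 - 5.1) = -5.226%, loss ≈ 16486 × 5.226/100 ≈ 862.
Year 2002: gap = -2.6 × (6.41 - 5.1) = -3.406%, loss ≈ 16486 × 3.406/100 ≈ 562.
Year 2003: gap = -2.6 × (8 - 5.1) = -7.54%, loss ≈ 16486 × 7.54/100 ≈ 1243.
Year 2004: gap = -2.6 × (6.64 - 5.1) = -4.004%, loss ≈ 16486 × 4.004/100 ≈ 660.
Year 2005: gap = -2.6 × (8.26 - 5.1) = -8.216%, loss ≈ 16486 × 8.216/100 ≈ 1354.
Total lost output = 862 + 562 + 1243 + 660 + 1354 = 4681 billion.

$4,681 billion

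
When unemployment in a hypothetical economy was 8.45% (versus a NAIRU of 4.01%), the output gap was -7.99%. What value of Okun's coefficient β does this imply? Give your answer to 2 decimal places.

Okun's law: output gap = -β × (u - u*).
-7.99 = -β × (8.45 - 4.01) = -β × 4.44, so β = 7.99/4.44 = 1.80.

β ≈ 1.80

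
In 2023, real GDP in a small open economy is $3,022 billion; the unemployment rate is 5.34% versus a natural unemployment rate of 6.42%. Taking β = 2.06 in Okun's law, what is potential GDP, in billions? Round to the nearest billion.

$2,956 billion

Unemployment gap = 5.34 - 6.42 = -1.08 points, so output gap = -2.06 × (-1.08) = 2.2248%.
Since Y = Y* × (1 + gap/100), Y* = 3022/1.022248 ≈ 2956 billion.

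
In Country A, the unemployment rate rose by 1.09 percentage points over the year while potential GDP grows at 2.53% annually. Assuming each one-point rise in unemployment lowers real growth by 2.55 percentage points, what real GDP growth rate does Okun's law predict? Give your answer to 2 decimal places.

-0.25%

Growth-rate Okun's law: g_Y = g_Y* - β × Δu.
g_Y = 2.53 - 2.55 × (1.09) = 2.53 - 2.7795 = -0.2495%, i.e. -0.25% to 2 d.p.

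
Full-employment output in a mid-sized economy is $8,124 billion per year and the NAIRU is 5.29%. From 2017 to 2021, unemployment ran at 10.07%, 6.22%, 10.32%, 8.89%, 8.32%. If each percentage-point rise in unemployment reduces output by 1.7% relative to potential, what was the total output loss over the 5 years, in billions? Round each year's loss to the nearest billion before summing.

Year 2017: gap = -1.7 × (10.07 - 5.29) = -8.126%, loss ≈ 8124 × 8.126/100 ≈ 660.
Year 2018: gap = -1.7 × (6.22 - 5.29) = -1.581%, loss ≈ 8124 × 1.581/100 ≈ 128.
Year 2019: gap = -1.7 × (10.32 - 5.29) = -8.551%, loss ≈ 8124 × 8.551/100 ≈ 695.
Year 2020: gap = -1.7 × (8.89 - 5.29) = -6.12%, loss ≈ 8124 × 6.12/100 ≈ 497.
Year 2021: gap = -1.7 × (8.32 - 5.29) = -5.151%, loss ≈ 8124 × 5.151/100 ≈ 418.
Total lost output = 660 + 128 + 695 + 497 + 418 = 2398 billion.

$2,398 billion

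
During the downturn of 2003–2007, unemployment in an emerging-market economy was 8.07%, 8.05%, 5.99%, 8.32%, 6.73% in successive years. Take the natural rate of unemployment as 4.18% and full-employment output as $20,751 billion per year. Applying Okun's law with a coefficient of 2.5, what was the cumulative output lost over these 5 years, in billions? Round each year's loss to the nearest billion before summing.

Year 2003: gap = -2.5 × (8.07 - 4.18) = -9.725%, loss ≈ 20751 × 9.725/100 ≈ 2018.
Year 2004: gap = -2.5 × (8.05 - 4.18) = -9.675%, loss ≈ 20751 × 9.675/100 ≈ 2008.
Year 2005: gap = -2.5 × (5.99 - 4.18) = -4.525%, loss ≈ 20751 × 4.525/100 ≈ 939.
Year 2006: gap = -2.5 × (8.32 - 4.18) = -10.35%, loss ≈ 20751 × 10.35/100 ≈ 2148.
Year 2007: gap = -2.5 × (6.73 - 4.18) = -6.375%, loss ≈ 20751 × 6.375/100 ≈ 1323.
Total lost output = 2018 + 2008 + 939 + 2148 + 1323 = 8436 billion.

$8,436 billion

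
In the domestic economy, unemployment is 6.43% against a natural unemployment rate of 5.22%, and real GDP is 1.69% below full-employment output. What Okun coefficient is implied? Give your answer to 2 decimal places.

Okun's law: output gap = -β × (u - u*).
-1.69 = -β × (6.43 - 5.22) = -β × 1.21, so β = 1.69/1.21 = 1.40.

β ≈ 1.40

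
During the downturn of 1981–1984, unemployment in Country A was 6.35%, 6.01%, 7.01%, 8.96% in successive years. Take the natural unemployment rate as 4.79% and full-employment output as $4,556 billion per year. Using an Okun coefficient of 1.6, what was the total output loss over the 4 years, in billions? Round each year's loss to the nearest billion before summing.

Year 1981: gap = -1.6 × (6.35 - 4.79) = -2.496%, loss ≈ 4556 × 2.496/100 ≈ 114.
Year 1982: gap = -1.6 × (6.01 - 4.79) = -1.952%, loss ≈ 4556 × 1.952/100 ≈ 89.
Year 1983: gap = -1.6 × (7.01 - 4.79) = -3.552%, loss ≈ 4556 × 3.552/100 ≈ 162.
Year 1984: gap = -1.6 × (8.96 - 4.79) = -6.672%, loss ≈ 4556 × 6.672/100 ≈ 304.
Total lost output = 114 + 89 + 162 + 304 = 669 billion.

$669 billion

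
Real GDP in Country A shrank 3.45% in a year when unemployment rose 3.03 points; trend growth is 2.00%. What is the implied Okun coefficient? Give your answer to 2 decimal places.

Growth form: g_Y = g_Y* - β × Δu, so β = (g_Y* - g_Y)/Δu.
β = (2 + 3.45)/3.03 = 5.45/3.03 = 1.80.

β ≈ 1.80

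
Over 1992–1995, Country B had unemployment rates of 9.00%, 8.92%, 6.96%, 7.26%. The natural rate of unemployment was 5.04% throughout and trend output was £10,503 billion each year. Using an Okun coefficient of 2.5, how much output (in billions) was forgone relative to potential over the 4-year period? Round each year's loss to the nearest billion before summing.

Year 1992: gap = -2.5 × (9 - 5.04) = -9.9%, loss ≈ 10503 × 9.9/100 ≈ 1040.
Year 1993: gap = -2.5 × (8.92 - 5.04) = -9.7%, loss ≈ 10503 × 9.7/100 ≈ 1019.
Year 1994: gap = -2.5 × (6.96 - 5.04) = -4.8%, loss ≈ 10503 × 4.8/100 ≈ 504.
Year 1995: gap = -2.5 × (7.26 - 5.04) = -5.55%, loss ≈ 10503 × 5.55/100 ≈ 583.
Total lost output = 1040 + 1019 + 504 + 583 = 3146 billion.

£3,146 billion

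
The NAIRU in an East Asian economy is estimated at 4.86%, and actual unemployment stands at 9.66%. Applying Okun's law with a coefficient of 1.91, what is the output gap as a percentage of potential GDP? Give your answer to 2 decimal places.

-9.17%

The unemployment gap is 9.66 - 4.86 = 4.8 percentage points.
Okun's law gives an output gap of -1.91 × 4.8 = -9.168%, i.e. 9.17% below potential.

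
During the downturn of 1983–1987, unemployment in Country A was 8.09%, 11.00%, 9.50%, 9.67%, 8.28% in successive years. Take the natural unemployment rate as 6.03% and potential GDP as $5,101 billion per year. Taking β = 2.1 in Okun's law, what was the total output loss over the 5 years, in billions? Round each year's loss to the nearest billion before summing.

$1,756 billion

Year 1983: gap = -2.1 × (8.09 - 6.03) = -4.326%, loss ≈ 5101 × 4.326/100 ≈ 221.
Year 1984: gap = -2.1 × (11 - 6.03) = -10.437%, loss ≈ 5101 × 10.437/100 ≈ 532.
Year 1985: gap = -2.1 × (9.5 - 6.03) = -7.287%, loss ≈ 5101 × 7.287/100 ≈ 372.
Year 1986: gap = -2.1 × (9.67 - 6.03) = -7.644%, loss ≈ 5101 × 7.644/100 ≈ 390.
Year 1987: gap = -2.1 × (8.28 - 6.03) = -4.725%, loss ≈ 5101 × 4.725/100 ≈ 241.
Total lost output = 221 + 532 + 372 + 390 + 241 = 1756 billion.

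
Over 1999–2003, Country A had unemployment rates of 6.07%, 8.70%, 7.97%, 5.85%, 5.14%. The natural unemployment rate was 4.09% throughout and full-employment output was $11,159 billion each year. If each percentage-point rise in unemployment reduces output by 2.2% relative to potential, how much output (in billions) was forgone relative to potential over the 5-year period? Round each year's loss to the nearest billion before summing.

Year 1999: gap = -2.2 × (6.07 - 4.09) = -4.356%, loss ≈ 11159 × 4.356/100 ≈ 486.
Year 2000: gap = -2.2 × (8.7 - 4.09) = -10.142%, loss ≈ 11159 × 10.142/100 ≈ 1132.
Year 2001: gap = -2.2 × (7.97 - 4.09) = -8.536%, loss ≈ 11159 × 8.536/100 ≈ 953.
Year 2002: gap = -2.2 × (5.85 - 4.09) = -3.872%, loss ≈ 11159 × 3.872/100 ≈ 432.
Year 2003: gap = -2.2 × (5.14 - 4.09) = -2.31%, loss ≈ 11159 × 2.31/100 ≈ 258.
Total lost output = 486 + 1132 + 953 + 432 + 258 = 3261 billion.

$3,261 billion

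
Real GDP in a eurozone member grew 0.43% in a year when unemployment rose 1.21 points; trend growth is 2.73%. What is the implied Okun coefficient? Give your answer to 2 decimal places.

β ≈ 1.90

Growth form: g_Y = g_Y* - β × Δu, so β = (g_Y* - g_Y)/Δu.
β = (2.73 - 0.43)/1.21 = 2.3/1.21 = 1.90.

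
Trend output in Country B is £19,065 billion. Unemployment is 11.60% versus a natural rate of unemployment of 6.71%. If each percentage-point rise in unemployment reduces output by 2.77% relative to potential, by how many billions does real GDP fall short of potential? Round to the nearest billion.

£2,582 billion

Output gap = -2.77 × (11.6 - 6.71) = -2.77 × 4.89 = -13.5453%.
Actual GDP ≈ 19065 × 0.864547 ≈ 16483 billion, so the shortfall is 19065 - 16483 = 2582 billion.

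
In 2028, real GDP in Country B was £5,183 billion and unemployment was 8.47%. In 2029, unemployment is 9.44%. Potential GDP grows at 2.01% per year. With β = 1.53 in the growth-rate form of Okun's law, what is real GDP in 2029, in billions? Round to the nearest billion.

£5,210 billion

Δu = 9.44 - 8.47 = 0.97 points.
Okun's law (growth form): g_Y = g_Y* - β × Δu = 2.01 - 1.53 × (0.97) = 2.01 - 1.4841 = 0.5259%.
Real GDP in the next year = 5183 × (1 + 0.5259/100) = 5183 × 1.005259 ≈ 5210 billion.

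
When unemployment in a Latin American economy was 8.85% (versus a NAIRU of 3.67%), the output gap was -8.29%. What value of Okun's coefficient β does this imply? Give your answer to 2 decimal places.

Okun's law: output gap = -β × (u - u*).
-8.29 = -β × (8.85 - 3.67) = -β × 5.18, so β = 8.29/5.18 = 1.60.

β ≈ 1.60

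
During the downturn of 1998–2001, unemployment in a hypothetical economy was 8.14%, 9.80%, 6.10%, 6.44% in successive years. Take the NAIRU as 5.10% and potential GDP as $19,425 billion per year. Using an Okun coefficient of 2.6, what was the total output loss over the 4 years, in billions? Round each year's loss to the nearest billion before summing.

Year 1998: gap = -2.6 × (8.14 - 5.1) = -7.904%, loss ≈ 19425 × 7.904/100 ≈ 1535.
Year 1999: gap = -2.6 × (9.8 - 5.1) = -12.22%, loss ≈ 19425 × 12.22/100 ≈ 2374.
Year 2000: gap = -2.6 × (6.1 - 5.1) = -2.6%, loss ≈ 19425 × 2.6/100 ≈ 505.
Year 2001: gap = -2.6 × (6.44 - 5.1) = -3.484%, loss ≈ 19425 × 3.484/100 ≈ 677.
Total lost output = 1535 + 2374 + 505 + 677 = 5091 billion.

$5,091 billion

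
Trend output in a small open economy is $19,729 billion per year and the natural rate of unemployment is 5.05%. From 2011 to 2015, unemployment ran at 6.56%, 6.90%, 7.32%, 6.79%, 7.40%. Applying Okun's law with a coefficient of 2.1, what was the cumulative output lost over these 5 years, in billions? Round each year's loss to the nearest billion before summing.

$4,027 billion

Year 2011: gap = -2.1 × (6.56 - 5.05) = -3.171%, loss ≈ 19729 × 3.171/100 ≈ 626.
Year 2012: gap = -2.1 × (6.9 - 5.05) = -3.885%, loss ≈ 19729 × 3.885/100 ≈ 766.
Year 2013: gap = -2.1 × (7.32 - 5.05) = -4.767%, loss ≈ 19729 × 4.767/100 ≈ 940.
Year 2014: gap = -2.1 × (6.79 - 5.05) = -3.654%, loss ≈ 19729 × 3.654/100 ≈ 721.
Year 2015: gap = -2.1 × (7.4 - 5.05) = -4.935%, loss ≈ 19729 × 4.935/100 ≈ 974.
Total lost output = 626 + 766 + 940 + 721 + 974 = 4027 billion.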